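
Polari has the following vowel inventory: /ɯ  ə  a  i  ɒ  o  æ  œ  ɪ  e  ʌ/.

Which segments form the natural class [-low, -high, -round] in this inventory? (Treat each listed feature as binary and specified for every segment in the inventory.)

ə, e, ʌ

Checking each segment against [-low], [-high], [-round]: /ə/ (mid central vowel (schwa)), /e/ (mid front unrounded tense vowel), /ʌ/ (mid back unrounded lax vowel) satisfy every feature; every other segment in the inventory fails at least one.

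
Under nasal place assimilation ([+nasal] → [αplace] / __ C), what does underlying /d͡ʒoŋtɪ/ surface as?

The only nasal preceding a consonant is /ŋ/ before /t/. /t/ is [+coronal], so /ŋ/ → /n/, giving [d͡ʒontɪ].

[d͡ʒontɪ]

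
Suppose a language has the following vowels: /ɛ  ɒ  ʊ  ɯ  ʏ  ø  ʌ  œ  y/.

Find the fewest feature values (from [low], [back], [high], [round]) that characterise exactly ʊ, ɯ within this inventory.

/ʊ, ɯ/ are all [+high], [+back], and no other segment in the inventory matches both values. Dropping any one of them over-generates: [+back] alone would also admit /ɒ, ʌ/; [+high] alone would also admit /ʏ, y/. No other single listed feature picks out exactly this set either, so fewer than two features will not do.

[+high, +back]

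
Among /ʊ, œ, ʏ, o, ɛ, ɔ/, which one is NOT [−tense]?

o

Every segment except /o/ is [−tense]. /o/ (mid back rounded tense vowel) is [+tense], so it is the exception.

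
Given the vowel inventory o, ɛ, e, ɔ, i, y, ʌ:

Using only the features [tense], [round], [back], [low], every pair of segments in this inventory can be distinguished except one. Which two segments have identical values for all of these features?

On the given features, /e/ and /i/ have an identical profile: [+tense], [-round], [-back], [-low]. No other two segments in the inventory coincide on all 4 features. (They do differ in [high], which is not among the given features.)

e, i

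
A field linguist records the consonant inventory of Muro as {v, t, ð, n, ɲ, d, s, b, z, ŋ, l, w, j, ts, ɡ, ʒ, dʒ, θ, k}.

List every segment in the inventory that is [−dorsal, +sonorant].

Checking each segment against [−dorsal], [+sonorant]: /n/ (alveolar nasal), /l/ (alveolar lateral approximant) satisfy every feature; every other segment in the inventory fails at least one.

n, l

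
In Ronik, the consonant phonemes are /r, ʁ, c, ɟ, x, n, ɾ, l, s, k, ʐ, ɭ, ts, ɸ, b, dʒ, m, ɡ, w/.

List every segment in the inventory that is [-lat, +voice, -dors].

Eliminate segments failing any feature: /ʁ, ɟ, ɡ, w/ are [+dorsal]; /c, x, s, k, ts, ɸ/ are [-voice]; /l, ɭ/ are [+lateral]. The remaining /r, n, ɾ, ʐ, b, dʒ, m/ satisfy [-lateral], [+voice], [-dorsal].

r, n, ɾ, ʐ, b, dʒ, m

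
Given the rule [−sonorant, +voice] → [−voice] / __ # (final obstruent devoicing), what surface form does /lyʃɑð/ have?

[lyʃɑθ]

The only segment in the rule's environment that also matches [−sonorant, +voice] is /ð/. Applying [−voice] turns the voiced dental fricative into /θ/ (voiceless dental fricative), giving [lyʃɑθ].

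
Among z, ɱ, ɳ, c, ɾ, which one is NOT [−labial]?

Every segment except /ɱ/ is [−labial]. /ɱ/ (labiodental nasal) is [+labial], so it is the exception.

ɱ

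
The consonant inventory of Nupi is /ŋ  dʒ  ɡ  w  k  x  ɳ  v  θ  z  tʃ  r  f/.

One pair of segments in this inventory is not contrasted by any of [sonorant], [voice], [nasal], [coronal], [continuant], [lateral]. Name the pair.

f, x

Both /f/ and /x/ are [-sonorant], [-voice], [-nasal], [-coronal], [+continuant], [-lateral]. Since the list omits [labial] and [dorsal] — which do distinguish the voiceless labiodental fricative from the voiceless velar fricative — this pair collapses; all other pairs remain distinct.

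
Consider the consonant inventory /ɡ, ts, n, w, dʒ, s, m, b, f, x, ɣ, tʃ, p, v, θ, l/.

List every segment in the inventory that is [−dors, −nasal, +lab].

Checking each segment against [−dorsal], [−nasal], [+labial]: /b/ (voiced bilabial stop), /f/ (voiceless labiodental fricative), /p/ (voiceless bilabial stop), /v/ (voiced labiodental fricative) satisfy every feature; every other segment in the inventory fails at least one.

b, f, p, v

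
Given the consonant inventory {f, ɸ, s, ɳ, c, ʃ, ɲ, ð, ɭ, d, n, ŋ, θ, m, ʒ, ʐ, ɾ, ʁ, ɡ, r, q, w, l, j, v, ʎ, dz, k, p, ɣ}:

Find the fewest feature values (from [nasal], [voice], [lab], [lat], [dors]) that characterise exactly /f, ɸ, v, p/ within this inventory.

Every target segment is [-nasal], [+labial], [-dorsal]; each remaining inventory member fails at least one of these. Each conjunct is needed — [+labial, -dorsal] alone would also admit /m/; [-nasal, -dorsal] alone would also admit /s, ʃ, ð, ɭ, …/; [-nasal, +labial] alone would also admit /w/ — and no other combination of two listed features has exactly this extension, so three is the minimum.

[-nasal, +lab, -dors]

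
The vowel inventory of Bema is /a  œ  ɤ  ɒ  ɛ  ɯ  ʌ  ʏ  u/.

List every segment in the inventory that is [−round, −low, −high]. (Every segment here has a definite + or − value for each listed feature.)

Eliminate segments failing any feature: /a/ is [+low]; /œ, ɒ, ʏ, u/ are [+round]; /ɯ/ is [+high]. The remaining /ɤ, ɛ, ʌ/ satisfy [−round], [−low], [−high].

ɤ, ɛ, ʌ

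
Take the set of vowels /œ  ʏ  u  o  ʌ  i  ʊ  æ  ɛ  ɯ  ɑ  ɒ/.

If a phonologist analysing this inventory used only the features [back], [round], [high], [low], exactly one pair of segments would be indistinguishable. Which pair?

Both /u/ and /ʊ/ are [+back], [+round], [+high], [−low]. Since the list omits [tense] — which does distinguish the high back rounded tense vowel from the high back rounded lax vowel — this pair collapses; all other pairs remain distinct.

u, ʊ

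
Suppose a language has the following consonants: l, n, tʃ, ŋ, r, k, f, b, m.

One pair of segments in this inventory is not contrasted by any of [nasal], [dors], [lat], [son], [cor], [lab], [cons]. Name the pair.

/f/ (voiceless labiodental fricative) and /b/ (voiced bilabial stop) are both [-nasal], [-dorsal], [-lateral], [-sonorant], [-coronal], [+labial], [+consonantal], so none of the listed features separates them. (They do differ in [voice] and [continuant], which are not among the given features.) Every other pair in the inventory differs on at least one listed feature.

f, b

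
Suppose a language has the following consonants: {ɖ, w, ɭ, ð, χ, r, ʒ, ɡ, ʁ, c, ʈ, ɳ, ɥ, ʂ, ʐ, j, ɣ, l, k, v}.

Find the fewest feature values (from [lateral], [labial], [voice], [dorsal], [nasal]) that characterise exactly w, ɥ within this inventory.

[+labial, +dorsal]

The class [+labial], [+dorsal] has exactly /w, ɥ/ as its extension in this inventory. No smaller conjunction from the listed features achieves this: [+dorsal] alone would also admit /χ, ɡ, ʁ, c, …/; [+labial] alone would also admit /v/; and checking the remaining single features turns up none with this extension.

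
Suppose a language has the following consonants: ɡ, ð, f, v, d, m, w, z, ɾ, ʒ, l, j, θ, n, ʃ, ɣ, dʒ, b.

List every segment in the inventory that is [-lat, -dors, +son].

m, ɾ, n

Checking each segment against [-lateral], [-dorsal], [+sonorant]: /m/ (bilabial nasal), /ɾ/ (alveolar tap), /n/ (alveolar nasal) satisfy every feature; every other segment in the inventory fails at least one.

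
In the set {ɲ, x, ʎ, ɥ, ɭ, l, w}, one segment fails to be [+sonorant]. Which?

x

/ɭ, l, ʎ, ɲ, w, ɥ/ are all [+sonorant]; /x/ (voiceless velar fricative) is [-sonorant].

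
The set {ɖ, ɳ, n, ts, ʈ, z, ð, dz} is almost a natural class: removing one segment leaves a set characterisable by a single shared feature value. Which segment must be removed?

ð

/ɖ, z, n, dz, ɳ, ts, ʈ/ are all [-distributed], but /ð/ (voiced dental fricative) is [+distributed]. No other single segment can be removed to leave a set sharing one feature value that the removed segment lacks, so /ð/ is the odd one out.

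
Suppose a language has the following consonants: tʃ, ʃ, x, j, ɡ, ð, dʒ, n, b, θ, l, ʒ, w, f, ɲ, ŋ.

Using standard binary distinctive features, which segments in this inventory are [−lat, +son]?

First, the [−lateral] segments are /tʃ, ʃ, x, j, ɡ, ð, dʒ, n, b, θ, ʒ, w, f, ɲ, ŋ/.
Then [+sonorant] leaves /j, n, w, ɲ, ŋ/.

j, n, w, ɲ, ŋ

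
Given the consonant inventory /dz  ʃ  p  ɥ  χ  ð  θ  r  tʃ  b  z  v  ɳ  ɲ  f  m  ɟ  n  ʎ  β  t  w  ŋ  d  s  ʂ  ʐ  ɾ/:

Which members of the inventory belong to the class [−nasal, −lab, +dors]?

χ, ɟ, ʎ

Eliminate segments failing any feature: /dz, ʃ, ð, θ, r, tʃ, z, t, d, s, ʂ, ʐ, ɾ/ are [−dorsal]; /p, ɥ, b, v, f, β, w/ are [+labial]; /ɳ, ɲ, m, n, ŋ/ are [+nasal]. The remaining /χ, ɟ, ʎ/ satisfy [−nasal], [−labial], [+dorsal].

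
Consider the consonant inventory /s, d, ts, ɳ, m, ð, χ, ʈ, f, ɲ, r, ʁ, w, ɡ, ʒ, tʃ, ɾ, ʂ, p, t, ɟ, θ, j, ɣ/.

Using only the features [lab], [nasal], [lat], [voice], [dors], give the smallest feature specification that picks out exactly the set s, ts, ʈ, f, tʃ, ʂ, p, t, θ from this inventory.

The class [−voice], [−dorsal] has exactly /s, ts, ʈ, f, tʃ, ʂ, p, t, θ/ as its extension in this inventory. No smaller conjunction from the listed features achieves this: [−dorsal] alone would also admit /d, ɳ, m, ð, …/; [−voice] alone would also admit /χ/; and checking the remaining single features turns up none with this extension.

[−voice, −dors]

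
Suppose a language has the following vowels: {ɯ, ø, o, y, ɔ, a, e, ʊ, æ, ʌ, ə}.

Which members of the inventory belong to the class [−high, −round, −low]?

e, ʌ, ə

Checking each segment against [−high], [−round], [−low]: /e/ (mid front unrounded tense vowel), /ʌ/ (mid back unrounded lax vowel), /ə/ (mid central vowel (schwa)) satisfy every feature; every other segment in the inventory fails at least one.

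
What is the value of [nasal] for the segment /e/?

[−nasal]

/e/ is the mid front unrounded tense vowel, hence [−nasal].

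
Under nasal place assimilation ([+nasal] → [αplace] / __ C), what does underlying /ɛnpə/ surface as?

[ɛmpə]

/n/ sits before the [+labial] consonant /p/, so it takes on [+labial] and surfaces as /m/. The rest of the form is unaffected: [ɛmpə].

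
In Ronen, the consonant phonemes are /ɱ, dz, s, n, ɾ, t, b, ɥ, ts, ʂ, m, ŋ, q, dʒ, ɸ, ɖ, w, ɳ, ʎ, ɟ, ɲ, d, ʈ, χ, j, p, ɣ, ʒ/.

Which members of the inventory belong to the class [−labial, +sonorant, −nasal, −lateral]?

ɾ, j

Eliminate segments failing any feature: /ɱ, b, ɥ, m, ɸ, w, p/ are [+labial]; /dz, s, t, ts, ʂ, q, dʒ, ɖ, ɟ, d, ʈ, χ, ɣ, ʒ/ are [−sonorant]; /n, ŋ, ɳ, ɲ/ are [+nasal]; /ʎ/ is [+lateral]. The remaining /ɾ, j/ satisfy [−labial], [+sonorant], [−nasal], [−lateral].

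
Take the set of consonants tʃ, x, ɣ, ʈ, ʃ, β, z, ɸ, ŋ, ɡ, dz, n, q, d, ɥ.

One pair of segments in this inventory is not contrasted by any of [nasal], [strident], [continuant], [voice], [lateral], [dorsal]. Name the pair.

Both /ɥ/ and /ɣ/ are [−nasal], [−strident], [+continuant], [+voice], [−lateral], [+dorsal]. Since the list omits [sonorant], [labial], [round] and [back] — which do distinguish the labial-palatal glide from the voiced velar fricative — this pair collapses; all other pairs remain distinct.

ɥ, ɣ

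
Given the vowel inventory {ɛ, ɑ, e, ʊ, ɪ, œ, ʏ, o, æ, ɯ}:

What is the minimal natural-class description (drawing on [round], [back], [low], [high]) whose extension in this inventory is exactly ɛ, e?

[−high, −low, −round]

Every target segment is [−high], [−low], [−round]; each remaining inventory member fails at least one of these. Each conjunct is needed — [−low, −round] alone would also admit /ɪ, ɯ/; [−high, −round] alone would also admit /ɑ, æ/; [−high, −low] alone would also admit /œ, o/ — and no other combination of two listed features has exactly this extension, so three is the minimum.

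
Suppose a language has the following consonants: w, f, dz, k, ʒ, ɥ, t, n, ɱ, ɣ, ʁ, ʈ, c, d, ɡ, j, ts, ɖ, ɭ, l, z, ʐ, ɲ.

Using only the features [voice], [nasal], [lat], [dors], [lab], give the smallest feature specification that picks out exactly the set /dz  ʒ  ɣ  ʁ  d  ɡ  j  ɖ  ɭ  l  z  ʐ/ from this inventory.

[+voice, -nasal, -lab]

Every target segment is [+voice], [-nasal], [-labial]; each remaining inventory member fails at least one of these. Each conjunct is needed — [-nasal, -labial] alone would also admit /k, t, ʈ, c, …/; [+voice, -labial] alone would also admit /n, ɲ/; [+voice, -nasal] alone would also admit /w, ɥ/ — and no other combination of two listed features has exactly this extension, so three is the minimum.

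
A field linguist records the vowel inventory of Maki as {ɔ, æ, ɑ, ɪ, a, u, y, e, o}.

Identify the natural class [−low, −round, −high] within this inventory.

e

Among the inventory, the [−low] segments are /ɔ, ɪ, u, y, e, o/.
Then [−round] gives /ɪ, e/.
Of those, [−high] leaves /e/.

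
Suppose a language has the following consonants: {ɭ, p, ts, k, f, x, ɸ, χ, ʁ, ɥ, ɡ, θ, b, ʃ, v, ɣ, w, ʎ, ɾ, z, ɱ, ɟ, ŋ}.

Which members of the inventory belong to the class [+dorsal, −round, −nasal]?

k, x, χ, ʁ, ɡ, ɣ, ʎ, ɟ

The [+dorsal] segments are /k, x, χ, ʁ, ɥ, ɡ, ɣ, w, ʎ, ɟ, ŋ/.
Of those, [−round] gives /k, x, χ, ʁ, ɡ, ɣ, ʎ, ɟ, ŋ/.
Among these, [−nasal] leaves /k, x, χ, ʁ, ɡ, ɣ, ʎ, ɟ/.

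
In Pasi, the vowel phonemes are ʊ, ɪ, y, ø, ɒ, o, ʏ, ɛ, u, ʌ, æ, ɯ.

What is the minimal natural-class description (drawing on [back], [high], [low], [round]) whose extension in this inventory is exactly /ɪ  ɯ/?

/ɪ, ɯ/ are all [+high], [−round], and no other segment in the inventory matches both values. Dropping any one of them over-generates: [−round] alone would also admit /ɛ, ʌ, æ/; [+high] alone would also admit /ʊ, y, ʏ, u/. No other single listed feature picks out exactly this set either, so fewer than two features will not do.

[+high, −round]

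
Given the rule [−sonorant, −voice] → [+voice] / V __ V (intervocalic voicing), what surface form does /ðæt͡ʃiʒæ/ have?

[ðæd͡ʒiʒæ]

/t͡ʃ/ satisfies [−sonorant, −voice] and sits in V __ V. The [+voice] counterpart of the voiceless postalveolar affricate is /d͡ʒ/. Other segments in /ðæt͡ʃiʒæ/ either fail the structural description or are not in the environment, so the surface form is [ðæd͡ʒiʒæ].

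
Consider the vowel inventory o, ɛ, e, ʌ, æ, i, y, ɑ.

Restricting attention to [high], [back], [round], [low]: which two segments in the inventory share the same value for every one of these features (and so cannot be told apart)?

e, ɛ

/e/ (mid front unrounded tense vowel) and /ɛ/ (mid front unrounded lax vowel) are both [−high], [−back], [−round], [−low], so none of the listed features separates them. (They do differ in [tense], which is not among the given features.) Every other pair in the inventory differs on at least one listed feature.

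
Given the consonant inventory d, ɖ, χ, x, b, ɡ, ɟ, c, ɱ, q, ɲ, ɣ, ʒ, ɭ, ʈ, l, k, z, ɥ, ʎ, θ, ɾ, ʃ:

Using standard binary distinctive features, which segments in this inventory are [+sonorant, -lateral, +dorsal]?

ɲ, ɥ

Eliminate segments failing any feature: /d, ɖ, χ, x, b, ɡ, ɟ, c, q, ɣ, ʒ, ʈ, k, z, θ, ʃ/ are [-sonorant]; /ɱ, ɾ/ are [-dorsal]; /ɭ, l, ʎ/ are [+lateral]. The remaining /ɲ, ɥ/ satisfy [+sonorant], [-lateral], [+dorsal].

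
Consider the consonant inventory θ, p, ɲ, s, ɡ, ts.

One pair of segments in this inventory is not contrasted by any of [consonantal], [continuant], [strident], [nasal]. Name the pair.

p, ɡ

On the given features, /p/ and /ɡ/ have an identical profile: [+consonantal], [−continuant], [−strident], [−nasal]. No other two segments in the inventory coincide on all 4 features. (They do differ in [voice], [labial] and [dorsal], which are not among the given features.)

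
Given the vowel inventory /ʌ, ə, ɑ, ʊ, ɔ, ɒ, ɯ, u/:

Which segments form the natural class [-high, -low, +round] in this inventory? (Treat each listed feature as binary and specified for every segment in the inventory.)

Checking each segment against [-high], [-low], [+round]: /ɔ/ (mid back rounded lax vowel) satisfies every feature; every other segment in the inventory fails at least one.

ɔ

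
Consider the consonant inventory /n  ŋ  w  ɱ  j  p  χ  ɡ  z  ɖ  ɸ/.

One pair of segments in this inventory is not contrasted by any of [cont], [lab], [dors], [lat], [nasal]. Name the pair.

/j/ (palatal glide) and /χ/ (voiceless uvular fricative) are both [+continuant], [-labial], [+dorsal], [-lateral], [-nasal], so none of the listed features separates them. (They do differ in [sonorant], [voice], [high] and [back], which are not among the given features.) Every other pair in the inventory differs on at least one listed feature.

j, χ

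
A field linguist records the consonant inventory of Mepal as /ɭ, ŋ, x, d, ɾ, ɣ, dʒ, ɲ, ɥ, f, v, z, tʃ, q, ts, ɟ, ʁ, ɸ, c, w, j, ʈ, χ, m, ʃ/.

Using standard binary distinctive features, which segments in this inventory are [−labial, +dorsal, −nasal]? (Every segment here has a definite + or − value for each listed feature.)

Checking each segment against [−labial], [+dorsal], [−nasal]: /x/ (voiceless velar fricative), /ɣ/ (voiced velar fricative), /q/ (voiceless uvular stop), /ɟ/ (voiced palatal stop), /ʁ/ (voiced uvular fricative), /c/ (voiceless palatal stop), among others, satisfy every feature; every other segment in the inventory fails at least one.

x, ɣ, q, ɟ, ʁ, c, j, χ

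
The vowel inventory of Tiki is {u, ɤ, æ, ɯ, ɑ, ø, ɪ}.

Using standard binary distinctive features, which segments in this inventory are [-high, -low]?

ɤ, ø

Eliminate segments failing any feature: /u, ɯ, ɪ/ are [+high]; /æ, ɑ/ are [+low]. The remaining /ɤ, ø/ satisfy [-high], [-low].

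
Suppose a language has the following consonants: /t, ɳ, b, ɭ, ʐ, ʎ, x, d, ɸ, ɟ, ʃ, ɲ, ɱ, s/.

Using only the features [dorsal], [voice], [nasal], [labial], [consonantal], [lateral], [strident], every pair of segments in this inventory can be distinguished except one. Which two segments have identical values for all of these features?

/s/ (voiceless alveolar fricative) and /ʃ/ (voiceless postalveolar fricative) are both [-dorsal], [-voice], [-nasal], [-labial], [+consonantal], [-lateral], [+strident], so none of the listed features separates them. (They do differ in [anterior] and [distributed], which are not among the given features.) Every other pair in the inventory differs on at least one listed feature.

s, ʃ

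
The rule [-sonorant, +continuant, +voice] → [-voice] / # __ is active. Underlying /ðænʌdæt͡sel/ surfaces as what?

[θænʌdæt͡sel]

Only the initial segment /ð/ is both word-initial and matches the structural description. It is a voiced dental fricative, so [-sonorant, +continuant, +voice] holds; changing it to [-voice] with all other features held fixed yields /θ/ (voiceless dental fricative). No other segment meets both the structural description and the environment, so the output is [θænʌdæt͡sel].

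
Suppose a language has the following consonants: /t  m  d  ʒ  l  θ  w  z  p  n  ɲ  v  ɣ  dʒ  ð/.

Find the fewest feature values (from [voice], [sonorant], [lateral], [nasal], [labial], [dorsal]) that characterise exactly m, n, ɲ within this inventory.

[+nasal]

/m, n, ɲ/ are exactly the [+nasal] segments in the inventory, so a single feature suffices.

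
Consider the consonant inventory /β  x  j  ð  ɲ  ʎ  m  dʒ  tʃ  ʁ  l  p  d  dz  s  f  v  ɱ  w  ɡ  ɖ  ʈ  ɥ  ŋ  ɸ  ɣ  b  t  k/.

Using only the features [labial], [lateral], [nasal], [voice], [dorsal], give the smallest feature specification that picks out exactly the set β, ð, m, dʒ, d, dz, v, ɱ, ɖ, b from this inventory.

/β, ð, m, dʒ, d, dz, v, ɱ, ɖ, b/ are all [+voice], [-lateral], [-dorsal], and no other segment in the inventory matches all three values. Dropping any one of them over-generates: [-lateral, -dorsal] alone would also admit /tʃ, p, s, f, …/; [+voice, -dorsal] alone would also admit /l/; [+voice, -lateral] alone would also admit /j, ɲ, ʁ, w, …/. No other combination of two listed features picks out exactly this set either, so fewer than three features will not do.

[+voice, -lateral, -dorsal]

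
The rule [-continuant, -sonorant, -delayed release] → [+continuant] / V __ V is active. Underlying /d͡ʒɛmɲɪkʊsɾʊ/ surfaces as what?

/k/ satisfies [-continuant, -sonorant, -delayed release] and sits in V __ V. The [+continuant] counterpart of the voiceless velar stop is /x/. Other segments in /d͡ʒɛmɲɪkʊsɾʊ/ either fail the structural description or are not in the environment, so the surface form is [d͡ʒɛmɲɪxʊsɾʊ].

[d͡ʒɛmɲɪxʊsɾʊ]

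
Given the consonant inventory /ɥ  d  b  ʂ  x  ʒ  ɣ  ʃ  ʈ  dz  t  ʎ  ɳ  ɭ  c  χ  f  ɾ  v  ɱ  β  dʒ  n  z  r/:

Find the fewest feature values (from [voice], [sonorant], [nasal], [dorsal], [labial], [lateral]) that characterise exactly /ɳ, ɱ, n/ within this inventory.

The target set is precisely the extension of [+nasal] in this inventory.

[+nasal]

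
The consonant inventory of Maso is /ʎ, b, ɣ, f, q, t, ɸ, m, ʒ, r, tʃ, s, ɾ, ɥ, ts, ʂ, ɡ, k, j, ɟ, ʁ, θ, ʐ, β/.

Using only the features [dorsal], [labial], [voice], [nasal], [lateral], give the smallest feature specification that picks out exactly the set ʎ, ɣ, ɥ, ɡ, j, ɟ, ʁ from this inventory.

[+voice, +dorsal]

/ʎ, ɣ, ɥ, ɡ, j, ɟ, ʁ/ are all [+voice], [+dorsal], and no other segment in the inventory matches both values. Dropping any one of them over-generates: [+dorsal] alone would also admit /q, k/; [+voice] alone would also admit /b, m, ʒ, r, …/. No other single listed feature picks out exactly this set either, so fewer than two features will not do.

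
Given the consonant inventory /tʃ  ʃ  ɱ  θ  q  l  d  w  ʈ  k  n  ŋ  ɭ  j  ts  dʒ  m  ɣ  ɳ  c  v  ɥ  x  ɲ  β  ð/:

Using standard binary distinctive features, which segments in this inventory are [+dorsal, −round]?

The [+dorsal] segments are /q, w, k, ŋ, j, ɣ, c, ɥ, x, ɲ/.
Then [−round] leaves /q, k, ŋ, j, ɣ, c, x, ɲ/.

q, k, ŋ, j, ɣ, c, x, ɲ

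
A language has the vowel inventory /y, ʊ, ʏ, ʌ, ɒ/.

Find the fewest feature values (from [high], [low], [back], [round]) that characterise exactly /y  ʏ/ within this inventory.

[-back]

Every target segment is [-back] and no other inventory member is, so one feature is enough.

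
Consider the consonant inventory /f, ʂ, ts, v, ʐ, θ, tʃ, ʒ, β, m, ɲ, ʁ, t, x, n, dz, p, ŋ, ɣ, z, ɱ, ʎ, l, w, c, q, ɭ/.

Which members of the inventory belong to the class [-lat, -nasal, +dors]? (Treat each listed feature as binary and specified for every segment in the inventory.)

The [-lateral] segments are /f, ʂ, ts, v, ʐ, θ, tʃ, ʒ, β, m, ɲ, ʁ, t, x, n, dz, p, ŋ, ɣ, z, ɱ, w, c, q/.
Within that set, [-nasal] gives /f, ʂ, ts, v, ʐ, θ, tʃ, ʒ, β, ʁ, t, x, dz, p, ɣ, z, w, c, q/.
Of those, [+dorsal] leaves /ʁ, x, ɣ, w, c, q/.

ʁ, x, ɣ, w, c, q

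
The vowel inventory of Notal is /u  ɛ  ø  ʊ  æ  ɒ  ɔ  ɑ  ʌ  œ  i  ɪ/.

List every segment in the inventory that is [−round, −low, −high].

Eliminate segments failing any feature: /u, ø, ʊ, ɒ, ɔ, œ/ are [+round]; /æ, ɑ/ are [+low]; /i, ɪ/ are [+high]. The remaining /ɛ, ʌ/ satisfy [−round], [−low], [−high].

ɛ, ʌ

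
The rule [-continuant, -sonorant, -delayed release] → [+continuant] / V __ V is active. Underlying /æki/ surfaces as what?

[æxi]

Only /k/ occurs between two vowels (/æ/ __ /i/) and matches the structural description. It is a voiceless velar stop, so [-continuant, -sonorant, -delayed release] holds; changing it to [+continuant] with all other features held fixed yields /x/ (voiceless velar fricative). No other segment meets both the structural description and the environment, so the output is [æxi].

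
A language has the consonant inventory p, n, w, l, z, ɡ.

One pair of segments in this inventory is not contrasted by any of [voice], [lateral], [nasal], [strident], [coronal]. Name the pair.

Both /w/ and /ɡ/ are [+voice], [-lateral], [-nasal], [-strident], [-coronal]. Since the list omits [sonorant], [continuant], [labial] and [round] — which do distinguish the labial-velar glide from the voiced velar stop — this pair collapses; all other pairs remain distinct.

w, ɡ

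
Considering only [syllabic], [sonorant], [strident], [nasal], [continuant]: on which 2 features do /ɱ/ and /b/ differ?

[sonorant], [nasal]

/ɱ/ is the labiodental nasal and /b/ is the voiced bilabial stop. Both are [-syllabic], [-strident], [-continuant]. /ɱ/ is [+sonorant] while /b/ is [-sonorant]; /ɱ/ is [+nasal] while /b/ is [-nasal], so the distinguishing features are [sonorant], [nasal].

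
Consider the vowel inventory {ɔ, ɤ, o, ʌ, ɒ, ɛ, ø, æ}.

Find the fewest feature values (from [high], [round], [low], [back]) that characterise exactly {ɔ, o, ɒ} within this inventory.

[+back, +round]

The class [+back], [+round] has exactly /ɔ, o, ɒ/ as its extension in this inventory. No smaller conjunction from the listed features achieves this: [+round] alone would also admit /ø/; [+back] alone would also admit /ɤ, ʌ/; and checking the remaining single features turns up none with this extension.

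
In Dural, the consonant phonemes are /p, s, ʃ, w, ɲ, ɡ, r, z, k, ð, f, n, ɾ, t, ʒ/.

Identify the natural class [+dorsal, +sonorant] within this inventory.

Checking each segment against [+dorsal], [+sonorant]: /w/ (labial-velar glide), /ɲ/ (palatal nasal) satisfy every feature; every other segment in the inventory fails at least one.

w, ɲ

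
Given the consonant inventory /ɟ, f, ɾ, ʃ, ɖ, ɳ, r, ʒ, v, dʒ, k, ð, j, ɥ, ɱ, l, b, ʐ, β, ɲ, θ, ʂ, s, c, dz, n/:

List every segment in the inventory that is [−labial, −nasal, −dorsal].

ɾ, ʃ, ɖ, r, ʒ, dʒ, ð, l, ʐ, θ, ʂ, s, dz

Eliminate segments failing any feature: /ɟ, k, j, c/ are [+dorsal]; /f, v, ɥ, ɱ, b, β/ are [+labial]; /ɳ, ɲ, n/ are [+nasal]. The remaining /ɾ, ʃ, ɖ, r, ʒ, dʒ, ð, l, ʐ, θ, ʂ, s, dz/ satisfy [−labial], [−nasal], [−dorsal].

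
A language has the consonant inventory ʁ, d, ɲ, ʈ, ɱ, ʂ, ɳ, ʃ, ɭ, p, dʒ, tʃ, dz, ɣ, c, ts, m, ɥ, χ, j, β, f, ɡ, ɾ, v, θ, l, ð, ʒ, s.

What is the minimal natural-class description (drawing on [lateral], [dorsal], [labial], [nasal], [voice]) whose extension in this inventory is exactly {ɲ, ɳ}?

Every target segment is [+nasal], [−labial]; each remaining inventory member fails at least one of these. Each conjunct is needed — [−labial] alone would also admit /ʁ, d, ʈ, ʂ, …/; [+nasal] alone would also admit /ɱ, m/ — and no other single listed feature has exactly this extension, so two is the minimum.

[+nasal, −labial]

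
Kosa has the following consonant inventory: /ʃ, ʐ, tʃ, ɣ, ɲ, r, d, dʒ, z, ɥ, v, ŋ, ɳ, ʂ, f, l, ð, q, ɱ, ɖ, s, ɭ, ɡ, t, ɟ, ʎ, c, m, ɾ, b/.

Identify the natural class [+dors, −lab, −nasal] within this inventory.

Eliminate segments failing any feature: /ʃ, ʐ, tʃ, r, d, dʒ, z, v, ɳ, ʂ, f, l, ð, ɱ, ɖ, s, ɭ, t, m, ɾ, b/ are [−dorsal]; /ɲ, ŋ/ are [+nasal]; /ɥ/ is [+labial]. The remaining /ɣ, q, ɡ, ɟ, ʎ, c/ satisfy [+dorsal], [−labial], [−nasal].

ɣ, q, ɡ, ɟ, ʎ, c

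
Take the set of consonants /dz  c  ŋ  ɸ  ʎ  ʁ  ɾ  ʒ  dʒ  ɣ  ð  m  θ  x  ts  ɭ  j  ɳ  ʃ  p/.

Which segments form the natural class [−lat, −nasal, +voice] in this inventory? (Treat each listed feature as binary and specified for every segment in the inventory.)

Eliminate segments failing any feature: /c, ɸ, θ, x, ts, ʃ, p/ are [−voice]; /ŋ, m, ɳ/ are [+nasal]; /ʎ, ɭ/ are [+lateral]. The remaining /dz, ʁ, ɾ, ʒ, dʒ, ɣ, ð, j/ satisfy [−lateral], [−nasal], [+voice].

dz, ʁ, ɾ, ʒ, dʒ, ɣ, ð, j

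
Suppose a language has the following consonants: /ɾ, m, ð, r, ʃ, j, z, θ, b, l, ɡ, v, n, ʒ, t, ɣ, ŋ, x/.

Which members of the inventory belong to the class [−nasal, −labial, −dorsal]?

Checking each segment against [−nasal], [−labial], [−dorsal]: /ɾ/ (alveolar tap), /ð/ (voiced dental fricative), /r/ (alveolar trill), /ʃ/ (voiceless postalveolar fricative), /z/ (voiced alveolar fricative), /θ/ (voiceless dental fricative), among others, satisfy every feature; every other segment in the inventory fails at least one.

ɾ, ð, r, ʃ, z, θ, l, ʒ, t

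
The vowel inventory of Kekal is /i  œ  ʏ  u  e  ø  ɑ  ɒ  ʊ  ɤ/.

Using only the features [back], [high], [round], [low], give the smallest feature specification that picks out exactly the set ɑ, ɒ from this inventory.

[+low]

Every target segment is [+low] and no other inventory member is, so one feature is enough.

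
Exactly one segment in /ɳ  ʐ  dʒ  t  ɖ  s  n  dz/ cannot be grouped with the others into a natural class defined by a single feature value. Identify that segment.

dʒ

The remaining segments after removing /dʒ/ share [-distributed]; /dʒ/ (voiced postalveolar affricate) is [+distributed]. For every other candidate removal, the leftover set fails to share any single feature value that the removed segment lacks.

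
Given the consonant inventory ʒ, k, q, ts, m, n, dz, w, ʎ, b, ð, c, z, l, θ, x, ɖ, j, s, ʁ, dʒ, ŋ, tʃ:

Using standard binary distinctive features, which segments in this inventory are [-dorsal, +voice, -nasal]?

Eliminate segments failing any feature: /k, q, w, ʎ, c, x, j, ʁ, ŋ/ are [+dorsal]; /ts, θ, s, tʃ/ are [-voice]; /m, n/ are [+nasal]. The remaining /ʒ, dz, b, ð, z, l, ɖ, dʒ/ satisfy [-dorsal], [+voice], [-nasal].

ʒ, dz, b, ð, z, l, ɖ, dʒ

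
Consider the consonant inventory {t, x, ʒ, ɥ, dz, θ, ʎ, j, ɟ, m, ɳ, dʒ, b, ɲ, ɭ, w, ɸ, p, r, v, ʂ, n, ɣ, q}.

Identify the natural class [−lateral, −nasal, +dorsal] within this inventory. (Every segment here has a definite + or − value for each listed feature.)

x, ɥ, j, ɟ, w, ɣ, q

First, the [−lateral] segments are /t, x, ʒ, ɥ, dz, θ, j, ɟ, m, ɳ, dʒ, b, ɲ, w, ɸ, p, r, v, ʂ, n, ɣ, q/.
Intersecting with [−nasal] gives /t, x, ʒ, ɥ, dz, θ, j, ɟ, dʒ, b, w, ɸ, p, r, v, ʂ, ɣ, q/.
Of those, [+dorsal] leaves /x, ɥ, j, ɟ, w, ɣ, q/.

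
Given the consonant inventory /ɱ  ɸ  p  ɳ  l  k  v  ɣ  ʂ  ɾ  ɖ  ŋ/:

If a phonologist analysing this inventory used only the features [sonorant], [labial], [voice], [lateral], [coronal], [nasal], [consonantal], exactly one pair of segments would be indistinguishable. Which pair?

Both /p/ and /ɸ/ are [-sonorant], [+labial], [-voice], [-lateral], [-coronal], [-nasal], [+consonantal]. Since the list omits [continuant] — which does distinguish the voiceless bilabial stop from the voiceless bilabial fricative — this pair collapses; all other pairs remain distinct.

p, ɸ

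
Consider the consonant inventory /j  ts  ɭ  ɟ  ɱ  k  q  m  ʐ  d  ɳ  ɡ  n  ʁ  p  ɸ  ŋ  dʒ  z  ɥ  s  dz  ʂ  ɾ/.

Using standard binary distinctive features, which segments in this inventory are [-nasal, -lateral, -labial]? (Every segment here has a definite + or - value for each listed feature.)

Checking each segment against [-nasal], [-lateral], [-labial]: /j/ (palatal glide), /ts/ (voiceless alveolar affricate), /ɟ/ (voiced palatal stop), /k/ (voiceless velar stop), /q/ (voiceless uvular stop), /ʐ/ (voiced retroflex fricative), among others, satisfy every feature; every other segment in the inventory fails at least one.

j, ts, ɟ, k, q, ʐ, d, ɡ, ʁ, dʒ, z, s, dz, ʂ, ɾ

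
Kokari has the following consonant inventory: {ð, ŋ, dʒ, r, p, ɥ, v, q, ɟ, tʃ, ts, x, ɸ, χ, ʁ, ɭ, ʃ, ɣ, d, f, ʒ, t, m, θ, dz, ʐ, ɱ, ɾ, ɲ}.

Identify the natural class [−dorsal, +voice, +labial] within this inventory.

v, m, ɱ

First, the [−dorsal] segments are /ð, dʒ, r, p, v, tʃ, ts, ɸ, ɭ, ʃ, d, f, ʒ, t, m, θ, dz, ʐ, ɱ, ɾ/.
Of those, [+voice] gives /ð, dʒ, r, v, ɭ, d, ʒ, m, dz, ʐ, ɱ, ɾ/.
Intersecting with [+labial] leaves /v, m, ɱ/.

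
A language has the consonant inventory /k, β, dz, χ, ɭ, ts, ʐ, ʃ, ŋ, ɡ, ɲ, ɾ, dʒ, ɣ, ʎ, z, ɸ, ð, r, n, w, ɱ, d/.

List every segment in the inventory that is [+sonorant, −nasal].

Checking each segment against [+sonorant], [−nasal]: /ɭ/ (retroflex lateral approximant), /ɾ/ (alveolar tap), /ʎ/ (palatal lateral approximant), /r/ (alveolar trill), /w/ (labial-velar glide) satisfy every feature; every other segment in the inventory fails at least one.

ɭ, ɾ, ʎ, r, w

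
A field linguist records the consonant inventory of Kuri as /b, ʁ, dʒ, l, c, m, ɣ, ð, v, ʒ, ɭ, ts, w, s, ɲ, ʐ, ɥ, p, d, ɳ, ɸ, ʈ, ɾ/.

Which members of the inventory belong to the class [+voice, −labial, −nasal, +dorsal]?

First, the [+voice] segments are /b, ʁ, dʒ, l, m, ɣ, ð, v, ʒ, ɭ, w, ɲ, ʐ, ɥ, d, ɳ, ɾ/.
Intersecting with [−labial] gives /ʁ, dʒ, l, ɣ, ð, ʒ, ɭ, ɲ, ʐ, d, ɳ, ɾ/.
Then [−nasal] gives /ʁ, dʒ, l, ɣ, ð, ʒ, ɭ, ʐ, d, ɾ/.
Intersecting with [+dorsal] leaves /ʁ, ɣ/.

ʁ, ɣ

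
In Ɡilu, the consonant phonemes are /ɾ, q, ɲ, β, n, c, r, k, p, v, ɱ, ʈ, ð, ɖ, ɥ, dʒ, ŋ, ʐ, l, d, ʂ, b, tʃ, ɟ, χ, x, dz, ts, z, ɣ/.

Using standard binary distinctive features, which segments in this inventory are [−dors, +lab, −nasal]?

β, p, v, b

Checking each segment against [−dorsal], [+labial], [−nasal]: /β/ (voiced bilabial fricative), /p/ (voiceless bilabial stop), /v/ (voiced labiodental fricative), /b/ (voiced bilabial stop) satisfy every feature; every other segment in the inventory fails at least one.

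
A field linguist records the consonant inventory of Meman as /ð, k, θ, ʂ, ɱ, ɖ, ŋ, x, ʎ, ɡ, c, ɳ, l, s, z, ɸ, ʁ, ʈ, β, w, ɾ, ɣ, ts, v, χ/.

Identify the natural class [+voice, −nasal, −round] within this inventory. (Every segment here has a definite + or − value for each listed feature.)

Eliminate segments failing any feature: /k, θ, ʂ, x, c, s, ɸ, ʈ, ts, χ/ are [−voice]; /ɱ, ŋ, ɳ/ are [+nasal]; /w/ is [+round]. The remaining /ð, ɖ, ʎ, ɡ, l, z, ʁ, β, ɾ, ɣ, v/ satisfy [+voice], [−nasal], [−round].

ð, ɖ, ʎ, ɡ, l, z, ʁ, β, ɾ, ɣ, v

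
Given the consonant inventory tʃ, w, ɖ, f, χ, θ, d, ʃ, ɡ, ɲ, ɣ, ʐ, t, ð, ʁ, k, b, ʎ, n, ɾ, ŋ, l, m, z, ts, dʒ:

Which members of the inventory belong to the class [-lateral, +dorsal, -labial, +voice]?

Checking each segment against [-lateral], [+dorsal], [-labial], [+voice]: /ɡ/ (voiced velar stop), /ɲ/ (palatal nasal), /ɣ/ (voiced velar fricative), /ʁ/ (voiced uvular fricative), /ŋ/ (velar nasal) satisfy every feature; every other segment in the inventory fails at least one.

ɡ, ɲ, ɣ, ʁ, ŋ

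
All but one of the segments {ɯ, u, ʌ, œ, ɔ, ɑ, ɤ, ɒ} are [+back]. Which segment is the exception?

œ

/ɒ, ɤ, ʌ, ɯ, ɔ, u, ɑ/ are all [+back]; /œ/ (mid front rounded lax vowel) is [-back].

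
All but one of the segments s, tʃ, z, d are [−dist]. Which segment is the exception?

tʃ

/tʃ/ is the voiceless postalveolar affricate, which is [+distributed]; the rest — /z, s, d/ — are [−distributed].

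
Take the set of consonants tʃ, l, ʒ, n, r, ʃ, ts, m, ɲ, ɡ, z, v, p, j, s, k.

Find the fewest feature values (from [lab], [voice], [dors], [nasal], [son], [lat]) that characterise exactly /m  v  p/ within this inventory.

Every target segment is [+labial] and no other inventory member is, so one feature is enough.

[+lab]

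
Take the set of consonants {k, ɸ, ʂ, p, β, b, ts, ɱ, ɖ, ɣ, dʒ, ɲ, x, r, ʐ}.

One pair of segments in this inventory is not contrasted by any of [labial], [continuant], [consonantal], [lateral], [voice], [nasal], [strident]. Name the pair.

/r/ (alveolar trill) and /ɣ/ (voiced velar fricative) are both [−labial], [+continuant], [+consonantal], [−lateral], [+voice], [−nasal], [−strident], so none of the listed features separates them. (They do differ in [sonorant], [coronal] and [dorsal], which are not among the given features.) Every other pair in the inventory differs on at least one listed feature.

r, ɣ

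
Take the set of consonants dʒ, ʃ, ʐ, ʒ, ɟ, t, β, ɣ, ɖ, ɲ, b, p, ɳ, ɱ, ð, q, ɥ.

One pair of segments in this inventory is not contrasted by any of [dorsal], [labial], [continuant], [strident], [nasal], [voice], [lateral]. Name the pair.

ʐ, ʒ

On the given features, /ʐ/ and /ʒ/ have an identical profile: [-dorsal], [-labial], [+continuant], [+strident], [-nasal], [+voice], [-lateral]. No other two segments in the inventory coincide on all 7 features. (They do differ in [distributed], which is not among the given features.)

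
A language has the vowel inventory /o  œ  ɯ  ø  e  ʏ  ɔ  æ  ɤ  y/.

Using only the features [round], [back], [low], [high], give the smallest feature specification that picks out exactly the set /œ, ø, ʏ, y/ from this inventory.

/œ, ø, ʏ, y/ are all [−back], [+round], and no other segment in the inventory matches both values. Dropping any one of them over-generates: [+round] alone would also admit /o, ɔ/; [−back] alone would also admit /e, æ/. No other single listed feature picks out exactly this set either, so fewer than two features will not do.

[−back, +round]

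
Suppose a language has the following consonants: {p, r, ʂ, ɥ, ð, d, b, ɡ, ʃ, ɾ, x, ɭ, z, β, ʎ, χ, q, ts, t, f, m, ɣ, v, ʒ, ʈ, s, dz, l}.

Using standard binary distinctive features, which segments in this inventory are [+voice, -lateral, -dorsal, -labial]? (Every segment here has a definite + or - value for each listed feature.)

Checking each segment against [+voice], [-lateral], [-dorsal], [-labial]: /r/ (alveolar trill), /ð/ (voiced dental fricative), /d/ (voiced alveolar stop), /ɾ/ (alveolar tap), /z/ (voiced alveolar fricative), /ʒ/ (voiced postalveolar fricative), among others, satisfy every feature; every other segment in the inventory fails at least one.

r, ð, d, ɾ, z, ʒ, dz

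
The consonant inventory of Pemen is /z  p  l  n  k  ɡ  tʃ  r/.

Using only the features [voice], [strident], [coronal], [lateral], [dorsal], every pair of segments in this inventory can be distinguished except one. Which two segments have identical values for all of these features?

/r/ (alveolar trill) and /n/ (alveolar nasal) are both [+voice], [-strident], [+coronal], [-lateral], [-dorsal], so none of the listed features separates them. (They do differ in [nasal] and [continuant], which are not among the given features.) Every other pair in the inventory differs on at least one listed feature.

r, n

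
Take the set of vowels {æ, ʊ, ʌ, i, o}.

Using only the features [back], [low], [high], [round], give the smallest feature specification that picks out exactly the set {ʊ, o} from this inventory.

[+round]

Every target segment is [+round] and no other inventory member is, so one feature is enough.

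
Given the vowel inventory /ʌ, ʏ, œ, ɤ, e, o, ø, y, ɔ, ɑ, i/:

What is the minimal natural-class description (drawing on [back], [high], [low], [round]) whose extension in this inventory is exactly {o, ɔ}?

Every target segment is [+back], [+round]; each remaining inventory member fails at least one of these. Each conjunct is needed — [+round] alone would also admit /ʏ, œ, ø, y/; [+back] alone would also admit /ʌ, ɤ, ɑ/ — and no other single listed feature has exactly this extension, so two is the minimum.

[+back, +round]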